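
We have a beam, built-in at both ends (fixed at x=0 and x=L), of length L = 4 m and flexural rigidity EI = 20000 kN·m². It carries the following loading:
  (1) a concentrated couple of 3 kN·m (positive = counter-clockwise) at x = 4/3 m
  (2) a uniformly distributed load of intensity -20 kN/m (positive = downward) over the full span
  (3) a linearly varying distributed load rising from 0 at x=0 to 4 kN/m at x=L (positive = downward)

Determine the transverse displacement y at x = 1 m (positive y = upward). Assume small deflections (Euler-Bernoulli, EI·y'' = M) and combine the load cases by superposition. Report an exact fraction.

y(1) = 839/2400000 m

Load 1 — applied couple M₀=3 kN·m at a=4/3 m (b=L-a=8/3):
  y_1 = (R_Ax³/6 - M_Ax²/2)/EI  [x≤a] with R_A=1, M_A=0 = (1·1³/6 - 0·1²/2)/20000 = 1/120000 m
Load 2 — uniform load w=-20 kN/m over full span:
  y_2 = -wx²(L-x)²/(24EI) = -(-20)·1²·(4-1)²/(24·20000) = 3/8000 m
Load 3 — triangular load w₀=4 kN/m (0→w₀ over full span):
  y_3 = -w₀x²(L-x)²(x+2L)/(120LEI) = -4·1²·(4-1)²·(1+2·4)/(120·4·20000) = -27/800000 m
Superposition: y = Σ y_i = 839/2400000 m ≈ 0.000350 m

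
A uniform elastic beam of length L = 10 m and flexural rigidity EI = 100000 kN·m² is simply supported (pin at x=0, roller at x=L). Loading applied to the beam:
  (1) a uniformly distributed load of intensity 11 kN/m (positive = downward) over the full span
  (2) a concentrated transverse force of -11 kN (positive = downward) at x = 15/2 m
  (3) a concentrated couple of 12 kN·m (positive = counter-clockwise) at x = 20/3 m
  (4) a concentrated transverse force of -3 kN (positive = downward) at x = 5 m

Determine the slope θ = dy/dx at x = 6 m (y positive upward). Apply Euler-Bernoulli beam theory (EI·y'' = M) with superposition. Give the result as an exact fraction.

θ(6) = 62713/48000000 rad

Load 1 — uniform load w=11 kN/m over full span:
  θ_1 = -w(L³-6Lx²+4x³)/(24EI) = -11·(10³-6·10·6²+4·6³)/(24·100000) = 407/300000 rad
Load 2 — point force P=-11 kN at a=15/2 m (b=L-a=5/2):
  θ_2 = -Pb(L²-b²-3x²)/(6LEI)  [x≤a] = -(-11)·(5/2)·(10²-(5/2)²-3·6²)/(6·10·100000) = -209/3200000 rad
Load 3 — applied couple M₀=12 kN·m at a=20/3 m (b=L-a=10/3):
  θ_3 = (M₀x²/(2L)+C₁)/EI  [x≤a] with C₁=M₀(3b²-L²)/(6L)=-40/3 = (12·6²/(2·10)+(-40/3))/100000 = 31/375000 rad
Load 4 — point force P=-3 kN at a=5 m (b=L-a=5):
  θ_4 = -Pa(2L²-6Lx+3x²+a²)/(6LEI)  [x>a] = -(-3)·5·(2·10²-6·10·6+3·6²+5²)/(6·10·100000) = -27/400000 rad
Superposition: θ = Σ θ_i = 62713/48000000 rad ≈ 0.001307 rad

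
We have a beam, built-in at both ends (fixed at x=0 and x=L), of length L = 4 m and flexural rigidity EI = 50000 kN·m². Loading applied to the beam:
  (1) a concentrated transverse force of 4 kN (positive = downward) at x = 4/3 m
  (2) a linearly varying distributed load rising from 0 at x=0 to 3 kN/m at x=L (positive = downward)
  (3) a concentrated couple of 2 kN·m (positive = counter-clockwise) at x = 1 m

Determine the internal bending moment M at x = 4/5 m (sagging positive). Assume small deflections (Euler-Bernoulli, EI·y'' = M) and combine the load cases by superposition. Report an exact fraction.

Load 1 — point force P=4 kN at a=4/3 m (b=L-a=8/3):
  M_1 = Pb²(3a+b)x/L³ - Pab²/L²  [x≤a] = 4·(8/3)²·(3·(4/3)+(8/3))·(4/5)/4³ - 4·(4/3)·(8/3)²/4² = 0 kN·m
Load 2 — triangular load w₀=3 kN/m (0→w₀ over full span):
  M_2 = 3w₀Lx/20 - w₀L²/30 - w₀x³/(6L) = 3·3·4·(4/5)/20 - 3·4²/30 - 3·(4/5)³/(6·4) = -28/125 kN·m
Load 3 — applied couple M₀=2 kN·m at a=1 m (b=L-a=3):
  M_3 = R_Ax - M_A  [x≤a] with R_A=9/16, M_A=-3/8 = (9/16)·(4/5) - (-3/8) = 33/40 kN·m
Superposition: M = Σ M_i = 601/1000 kN·m ≈ 0.601000 kN·m

M(4/5) = 601/1000 kN·m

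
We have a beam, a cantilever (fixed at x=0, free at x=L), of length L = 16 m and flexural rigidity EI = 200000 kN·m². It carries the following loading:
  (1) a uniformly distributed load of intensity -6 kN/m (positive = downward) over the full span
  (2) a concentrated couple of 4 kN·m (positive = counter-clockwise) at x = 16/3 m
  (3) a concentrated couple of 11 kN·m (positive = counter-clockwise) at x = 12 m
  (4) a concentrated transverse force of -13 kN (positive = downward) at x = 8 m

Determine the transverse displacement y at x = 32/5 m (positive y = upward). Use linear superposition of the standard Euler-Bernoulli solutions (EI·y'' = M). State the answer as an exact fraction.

Load 1 — uniform load w=-6 kN/m over full span:
  y_1 = -wx²(x²-4Lx+6L²)/(24EI) = -(-6)·(32/5)²·((32/5)²-4·16·(32/5)+6·16²)/(24·200000) = 116736/1953125 m
Load 2 — applied couple M₀=4 kN·m at a=16/3 m (b=L-a=32/3):
  y_2 = M₀a(2x-a)/(2EI)  [x>a] = 4·(16/3)·(2·(32/5)-(16/3))/(2·200000) = 56/140625 m
Load 3 — applied couple M₀=11 kN·m at a=12 m (b=L-a=4):
  y_3 = M₀x²/(2EI)  [x≤a] = 11·(32/5)²/(2·200000) = 88/78125 m
Load 4 — point force P=-13 kN at a=8 m (b=L-a=8):
  y_4 = -Px²(3a-x)/(6EI)  [x≤a] = -(-13)·(32/5)²·(3·8-(32/5))/(6·200000) = 9152/1171875 m
Superposition: y = Σ y_i = 1214704/17578125 m ≈ 0.069103 m

y(32/5) = 1214704/17578125 m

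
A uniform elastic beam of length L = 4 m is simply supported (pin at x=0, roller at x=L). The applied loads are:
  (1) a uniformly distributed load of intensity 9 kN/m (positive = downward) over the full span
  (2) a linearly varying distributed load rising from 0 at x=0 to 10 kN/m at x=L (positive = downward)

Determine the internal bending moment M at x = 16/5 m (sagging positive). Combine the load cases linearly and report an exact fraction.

M(16/5) = 96/5 kN·m

Load 1 — uniform load w=9 kN/m over full span:
  M_1 = wx(L-x)/2 = 9·(16/5)·(4-(16/5))/2 = 288/25 kN·m
Load 2 — triangular load w₀=10 kN/m (0→w₀ over full span):
  M_2 = w₀Lx/6 - w₀x³/(6L) = 10·4·(16/5)/6 - 10·(16/5)³/(6·4) = 192/25 kN·m
Superposition: M = Σ M_i = 96/5 kN·m ≈ 19.200000 kN·m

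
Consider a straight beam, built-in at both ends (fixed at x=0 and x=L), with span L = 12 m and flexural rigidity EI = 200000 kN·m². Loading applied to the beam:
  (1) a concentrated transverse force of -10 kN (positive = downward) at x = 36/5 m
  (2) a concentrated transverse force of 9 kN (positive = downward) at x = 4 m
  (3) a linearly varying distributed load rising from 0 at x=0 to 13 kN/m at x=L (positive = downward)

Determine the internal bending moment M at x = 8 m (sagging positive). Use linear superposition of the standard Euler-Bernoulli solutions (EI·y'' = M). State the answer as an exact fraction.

M(8) = 5636/225 kN·m

Load 1 — point force P=-10 kN at a=36/5 m (b=L-a=24/5):
  M_1 = Pa²(a+3b)(L-x)/L³ - Pa²b/L²  [x>a] = (-10)·(36/5)²·((36/5)+3·(24/5))·(12-8)/12³ - (-10)·(36/5)²·(24/5)/12² = -216/25 kN·m
Load 2 — point force P=9 kN at a=4 m (b=L-a=8):
  M_2 = Pa²(a+3b)(L-x)/L³ - Pa²b/L²  [x>a] = 9·4²·(4+3·8)·(12-8)/12³ - 9·4²·8/12² = 4/3 kN·m
Load 3 — triangular load w₀=13 kN/m (0→w₀ over full span):
  M_3 = 3w₀Lx/20 - w₀L²/30 - w₀x³/(6L) = 3·13·12·8/20 - 13·12²/30 - 13·8³/(6·12) = 1456/45 kN·m
Superposition: M = Σ M_i = 5636/225 kN·m ≈ 25.048889 kN·m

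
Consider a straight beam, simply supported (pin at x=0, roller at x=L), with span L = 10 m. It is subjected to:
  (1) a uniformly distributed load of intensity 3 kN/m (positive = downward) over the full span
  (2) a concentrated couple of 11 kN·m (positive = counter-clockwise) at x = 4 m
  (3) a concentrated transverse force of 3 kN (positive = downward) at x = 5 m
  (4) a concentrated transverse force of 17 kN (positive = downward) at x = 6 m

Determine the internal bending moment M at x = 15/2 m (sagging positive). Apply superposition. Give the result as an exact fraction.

Load 1 — uniform load w=3 kN/m over full span:
  M_1 = wx(L-x)/2 = 3·(15/2)·(10-(15/2))/2 = 225/8 kN·m
Load 2 — applied couple M₀=11 kN·m at a=4 m (b=L-a=6):
  M_2 = M₀x/L - M₀  [x>a] = 11·(15/2)/10 - 11 = -11/4 kN·m
Load 3 — point force P=3 kN at a=5 m (b=L-a=5):
  M_3 = Pa(L-x)/L  [x>a] = 3·5·(10-(15/2))/10 = 15/4 kN·m
Load 4 — point force P=17 kN at a=6 m (b=L-a=4):
  M_4 = Pa(L-x)/L  [x>a] = 17·6·(10-(15/2))/10 = 51/2 kN·m
Superposition: M = Σ M_i = 437/8 kN·m ≈ 54.625000 kN·m

M(15/2) = 437/8 kN·m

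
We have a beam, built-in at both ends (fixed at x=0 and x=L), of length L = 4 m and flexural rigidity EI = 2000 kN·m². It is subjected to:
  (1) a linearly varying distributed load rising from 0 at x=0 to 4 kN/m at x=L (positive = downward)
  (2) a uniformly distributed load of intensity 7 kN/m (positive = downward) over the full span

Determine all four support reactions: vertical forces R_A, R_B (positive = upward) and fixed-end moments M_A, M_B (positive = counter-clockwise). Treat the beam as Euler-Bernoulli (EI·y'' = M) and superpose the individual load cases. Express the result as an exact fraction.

Load 1 — triangular load w₀=4 kN/m (0→w₀ over full span):
  R_A = 3w₀L/20 = 3·4·4/20 = 12/5 kN
  M_A = w₀L²/30 = 4·4²/30 = 32/15 kN·m
  R_B = 7w₀L/20 = 7·4·4/20 = 28/5 kN
  M_B = -w₀L²/20 = -4·4²/20 = -16/5 kN·m
Load 2 — uniform load w=7 kN/m over full span:
  R_A = wL/2 = 7·4/2 = 14 kN
  M_A = wL²/12 = 7·4²/12 = 28/3 kN·m
  R_B = wL/2 = 7·4/2 = 14 kN
  M_B = -wL²/12 = -7·4²/12 = -28/3 kN·m
Superposition: R_A = 82/5 kN, M_A = 172/15 kN·m, R_B = 98/5 kN, M_B = -188/15 kN·m

R_A = 82/5 kN, M_A = 172/15 kN·m, R_B = 98/5 kN, M_B = -188/15 kN·m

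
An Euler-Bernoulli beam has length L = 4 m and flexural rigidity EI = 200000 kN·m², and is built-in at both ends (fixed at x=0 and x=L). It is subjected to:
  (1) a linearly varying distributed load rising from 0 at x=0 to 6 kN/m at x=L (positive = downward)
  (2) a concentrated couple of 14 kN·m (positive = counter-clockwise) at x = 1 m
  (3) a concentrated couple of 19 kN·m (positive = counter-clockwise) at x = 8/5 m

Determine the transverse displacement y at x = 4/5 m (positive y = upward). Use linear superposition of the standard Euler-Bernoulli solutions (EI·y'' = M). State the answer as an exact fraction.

Load 1 — triangular load w₀=6 kN/m (0→w₀ over full span):
  y_1 = -w₀x²(L-x)²(x+2L)/(120LEI) = -6·(4/5)²·(4-(4/5))²·((4/5)+2·4)/(120·4·200000) = -176/48828125 m
Load 2 — applied couple M₀=14 kN·m at a=1 m (b=L-a=3):
  y_2 = (R_Ax³/6 - M_Ax²/2)/EI  [x≤a] with R_A=63/16, M_A=-21/8 = ((63/16)·(4/5)³/6 - (-21/8)·(4/5)²/2)/200000 = 147/25000000 m
Load 3 — applied couple M₀=19 kN·m at a=8/5 m (b=L-a=12/5):
  y_3 = (R_Ax³/6 - M_Ax²/2)/EI  [x≤a] with R_A=171/25, M_A=57/25 = ((171/25)·(4/5)³/6 - (57/25)·(4/5)²/2)/200000 = -57/78125000 m
Superposition: y = Σ y_i = 4831/3125000000 m ≈ 0.000002 m

y(4/5) = 4831/3125000000 m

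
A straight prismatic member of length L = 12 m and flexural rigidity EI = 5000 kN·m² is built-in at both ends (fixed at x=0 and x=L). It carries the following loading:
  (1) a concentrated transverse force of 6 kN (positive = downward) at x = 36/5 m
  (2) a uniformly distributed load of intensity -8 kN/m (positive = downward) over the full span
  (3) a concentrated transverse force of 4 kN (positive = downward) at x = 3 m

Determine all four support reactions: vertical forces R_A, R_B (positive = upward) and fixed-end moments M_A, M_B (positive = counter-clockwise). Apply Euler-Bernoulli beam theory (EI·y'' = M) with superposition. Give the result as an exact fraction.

R_A = -42513/1000 kN, M_A = -41169/500 kN·m, R_B = -43487/1000 kN, M_B = 41691/500 kN·m

Load 1 — point force P=6 kN at a=36/5 m (b=L-a=24/5):
  R_A = Pb²(3a+b)/L³ = 6·(24/5)²·(3·(36/5)+(24/5))/12³ = 264/125 kN
  M_A = Pab²/L² = 6·(36/5)·(24/5)²/12² = 864/125 kN·m
  R_B = Pa²(a+3b)/L³ = 6·(36/5)²·((36/5)+3·(24/5))/12³ = 486/125 kN
  M_B = -Pa²b/L² = -6·(36/5)²·(24/5)/12² = -1296/125 kN·m
Load 2 — uniform load w=-8 kN/m over full span:
  R_A = wL/2 = (-8)·12/2 = -48 kN
  M_A = wL²/12 = (-8)·12²/12 = -96 kN·m
  R_B = wL/2 = (-8)·12/2 = -48 kN
  M_B = -wL²/12 = -(-8)·12²/12 = 96 kN·m
Load 3 — point force P=4 kN at a=3 m (b=L-a=9):
  R_A = Pb²(3a+b)/L³ = 4·9²·(3·3+9)/12³ = 27/8 kN
  M_A = Pab²/L² = 4·3·9²/12² = 27/4 kN·m
  R_B = Pa²(a+3b)/L³ = 4·3²·(3+3·9)/12³ = 5/8 kN
  M_B = -Pa²b/L² = -4·3²·9/12² = -9/4 kN·m
Superposition: R_A = -42513/1000 kN, M_A = -41169/500 kN·m, R_B = -43487/1000 kN, M_B = 41691/500 kN·m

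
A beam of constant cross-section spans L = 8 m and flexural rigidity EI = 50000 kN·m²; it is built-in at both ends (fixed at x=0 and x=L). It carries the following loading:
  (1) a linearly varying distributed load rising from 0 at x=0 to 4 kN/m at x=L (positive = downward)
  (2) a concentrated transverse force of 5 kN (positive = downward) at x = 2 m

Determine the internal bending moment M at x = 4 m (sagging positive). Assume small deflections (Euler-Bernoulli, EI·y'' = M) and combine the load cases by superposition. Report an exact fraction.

Load 1 — triangular load w₀=4 kN/m (0→w₀ over full span):
  M_1 = 3w₀Lx/20 - w₀L²/30 - w₀x³/(6L) = 3·4·8·4/20 - 4·8²/30 - 4·4³/(6·8) = 16/3 kN·m
Load 2 — point force P=5 kN at a=2 m (b=L-a=6):
  M_2 = Pa²(a+3b)(L-x)/L³ - Pa²b/L²  [x>a] = 5·2²·(2+3·6)·(8-4)/8³ - 5·2²·6/8² = 5/4 kN·m
Superposition: M = Σ M_i = 79/12 kN·m ≈ 6.583333 kN·m

M(4) = 79/12 kN·m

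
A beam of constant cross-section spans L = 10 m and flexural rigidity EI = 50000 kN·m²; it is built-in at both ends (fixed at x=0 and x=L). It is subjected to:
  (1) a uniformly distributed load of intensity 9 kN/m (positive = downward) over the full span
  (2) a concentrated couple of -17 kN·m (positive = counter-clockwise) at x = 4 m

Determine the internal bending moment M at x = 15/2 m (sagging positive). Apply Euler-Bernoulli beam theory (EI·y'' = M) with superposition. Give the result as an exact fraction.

Load 1 — uniform load w=9 kN/m over full span:
  M_1 = wLx/2 - wL²/12 - wx²/2 = 9·10·(15/2)/2 - 9·10²/12 - 9·(15/2)²/2 = 75/8 kN·m
Load 2 — applied couple M₀=-17 kN·m at a=4 m (b=L-a=6):
  M_2 = R_Ax - M_A - M₀  [x>a] with R_A=-306/125, M_A=-51/25 = (-306/125)·(15/2) - (-51/25) - (-17) = 17/25 kN·m
Superposition: M = Σ M_i = 2011/200 kN·m ≈ 10.055000 kN·m

M(15/2) = 2011/200 kN·m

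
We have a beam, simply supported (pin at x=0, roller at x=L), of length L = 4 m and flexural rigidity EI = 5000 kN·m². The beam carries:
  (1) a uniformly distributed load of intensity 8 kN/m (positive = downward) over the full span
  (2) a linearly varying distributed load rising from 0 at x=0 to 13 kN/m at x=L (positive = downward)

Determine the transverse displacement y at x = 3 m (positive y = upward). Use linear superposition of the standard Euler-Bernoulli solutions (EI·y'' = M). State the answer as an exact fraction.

Load 1 — uniform load w=8 kN/m over full span:
  y_1 = -wx(L³-2Lx²+x³)/(24EI) = -8·3·(4³-2·4·3²+3³)/(24·5000) = -19/5000 m
Load 2 — triangular load w₀=13 kN/m (0→w₀ over full span):
  y_2 = -w₀x(7L⁴-10L²x²+3x⁴)/(360LEI) = -13·3·(7·4⁴-10·4²·3²+3·3⁴)/(360·4·5000) = -1547/480000 m
Superposition: y = Σ y_i = -3371/480000 m ≈ -0.007023 m

y(3) = -3371/480000 m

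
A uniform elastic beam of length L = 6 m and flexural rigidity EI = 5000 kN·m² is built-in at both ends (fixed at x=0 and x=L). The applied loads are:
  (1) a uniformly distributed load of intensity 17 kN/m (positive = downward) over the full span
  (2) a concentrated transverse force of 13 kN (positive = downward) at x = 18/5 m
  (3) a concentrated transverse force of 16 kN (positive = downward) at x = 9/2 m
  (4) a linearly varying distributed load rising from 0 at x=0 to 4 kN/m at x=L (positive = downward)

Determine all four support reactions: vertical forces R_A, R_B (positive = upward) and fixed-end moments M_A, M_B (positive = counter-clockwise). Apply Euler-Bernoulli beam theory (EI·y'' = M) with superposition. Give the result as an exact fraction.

Load 1 — uniform load w=17 kN/m over full span:
  R_A = wL/2 = 17·6/2 = 51 kN
  M_A = wL²/12 = 17·6²/12 = 51 kN·m
  R_B = wL/2 = 17·6/2 = 51 kN
  M_B = -wL²/12 = -17·6²/12 = -51 kN·m
Load 2 — point force P=13 kN at a=18/5 m (b=L-a=12/5):
  R_A = Pb²(3a+b)/L³ = 13·(12/5)²·(3·(18/5)+(12/5))/6³ = 572/125 kN
  M_A = Pab²/L² = 13·(18/5)·(12/5)²/6² = 936/125 kN·m
  R_B = Pa²(a+3b)/L³ = 13·(18/5)²·((18/5)+3·(12/5))/6³ = 1053/125 kN
  M_B = -Pa²b/L² = -13·(18/5)²·(12/5)/6² = -1404/125 kN·m
Load 3 — point force P=16 kN at a=9/2 m (b=L-a=3/2):
  R_A = Pb²(3a+b)/L³ = 16·(3/2)²·(3·(9/2)+(3/2))/6³ = 5/2 kN
  M_A = Pab²/L² = 16·(9/2)·(3/2)²/6² = 9/2 kN·m
  R_B = Pa²(a+3b)/L³ = 16·(9/2)²·((9/2)+3·(3/2))/6³ = 27/2 kN
  M_B = -Pa²b/L² = -16·(9/2)²·(3/2)/6² = -27/2 kN·m
Load 4 — triangular load w₀=4 kN/m (0→w₀ over full span):
  R_A = 3w₀L/20 = 3·4·6/20 = 18/5 kN
  M_A = w₀L²/30 = 4·6²/30 = 24/5 kN·m
  R_B = 7w₀L/20 = 7·4·6/20 = 42/5 kN
  M_B = -w₀L²/20 = -4·6²/20 = -36/5 kN·m
Superposition: R_A = 15419/250 kN, M_A = 16947/250 kN·m, R_B = 20331/250 kN, M_B = -20733/250 kN·m

R_A = 15419/250 kN, M_A = 16947/250 kN·m, R_B = 20331/250 kN, M_B = -20733/250 kN·m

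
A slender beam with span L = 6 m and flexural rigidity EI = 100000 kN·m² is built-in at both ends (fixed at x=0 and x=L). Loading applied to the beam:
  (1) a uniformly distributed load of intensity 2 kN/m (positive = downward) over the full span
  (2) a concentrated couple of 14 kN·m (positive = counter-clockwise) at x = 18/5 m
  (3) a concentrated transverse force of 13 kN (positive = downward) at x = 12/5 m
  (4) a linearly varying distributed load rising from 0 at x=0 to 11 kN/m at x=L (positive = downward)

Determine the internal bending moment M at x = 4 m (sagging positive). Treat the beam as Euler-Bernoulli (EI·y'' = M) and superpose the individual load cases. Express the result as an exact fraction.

M(4) = 6152/1125 kN·m

Load 1 — uniform load w=2 kN/m over full span:
  M_1 = wLx/2 - wL²/12 - wx²/2 = 2·6·4/2 - 2·6²/12 - 2·4²/2 = 2 kN·m
Load 2 — applied couple M₀=14 kN·m at a=18/5 m (b=L-a=12/5):
  M_2 = R_Ax - M_A - M₀  [x>a] with R_A=84/25, M_A=112/25 = (84/25)·4 - (112/25) - 14 = -126/25 kN·m
Load 3 — point force P=13 kN at a=12/5 m (b=L-a=18/5):
  M_3 = Pa²(a+3b)(L-x)/L³ - Pa²b/L²  [x>a] = 13·(12/5)²·((12/5)+3·(18/5))·(6-4)/6³ - 13·(12/5)²·(18/5)/6² = 208/125 kN·m
Load 4 — triangular load w₀=11 kN/m (0→w₀ over full span):
  M_4 = 3w₀Lx/20 - w₀L²/30 - w₀x³/(6L) = 3·11·6·4/20 - 11·6²/30 - 11·4³/(6·6) = 308/45 kN·m
Superposition: M = Σ M_i = 6152/1125 kN·m ≈ 5.468444 kN·m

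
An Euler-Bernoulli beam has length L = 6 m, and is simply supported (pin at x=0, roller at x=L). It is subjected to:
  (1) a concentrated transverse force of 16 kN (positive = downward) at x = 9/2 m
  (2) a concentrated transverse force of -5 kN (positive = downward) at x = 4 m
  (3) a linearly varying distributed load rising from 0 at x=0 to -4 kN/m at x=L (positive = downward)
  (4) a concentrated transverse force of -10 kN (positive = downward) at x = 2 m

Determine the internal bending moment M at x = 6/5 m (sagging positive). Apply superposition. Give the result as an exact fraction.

Load 1 — point force P=16 kN at a=9/2 m (b=L-a=3/2):
  M_1 = Pbx/L  [x≤a] = 16·(3/2)·(6/5)/6 = 24/5 kN·m
Load 2 — point force P=-5 kN at a=4 m (b=L-a=2):
  M_2 = Pbx/L  [x≤a] = (-5)·2·(6/5)/6 = -2 kN·m
Load 3 — triangular load w₀=-4 kN/m (0→w₀ over full span):
  M_3 = w₀Lx/6 - w₀x³/(6L) = (-4)·6·(6/5)/6 - (-4)·(6/5)³/(6·6) = -576/125 kN·m
Load 4 — point force P=-10 kN at a=2 m (b=L-a=4):
  M_4 = Pbx/L  [x≤a] = (-10)·4·(6/5)/6 = -8 kN·m
Superposition: M = Σ M_i = -1226/125 kN·m ≈ -9.808000 kN·m

M(6/5) = -1226/125 kN·m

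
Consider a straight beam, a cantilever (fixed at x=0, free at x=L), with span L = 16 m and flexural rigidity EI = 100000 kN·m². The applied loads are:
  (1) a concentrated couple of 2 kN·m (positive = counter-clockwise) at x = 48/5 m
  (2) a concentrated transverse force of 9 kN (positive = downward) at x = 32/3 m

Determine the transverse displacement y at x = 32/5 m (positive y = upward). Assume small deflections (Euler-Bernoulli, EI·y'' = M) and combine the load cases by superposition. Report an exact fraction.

y(32/5) = -5984/390625 m

Load 1 — applied couple M₀=2 kN·m at a=48/5 m (b=L-a=32/5):
  y_1 = M₀x²/(2EI)  [x≤a] = 2·(32/5)²/(2·100000) = 32/78125 m
Load 2 — point force P=9 kN at a=32/3 m (b=L-a=16/3):
  y_2 = -Px²(3a-x)/(6EI)  [x≤a] = -9·(32/5)²·(3·(32/3)-(32/5))/(6·100000) = -6144/390625 m
Superposition: y = Σ y_i = -5984/390625 m ≈ -0.015319 m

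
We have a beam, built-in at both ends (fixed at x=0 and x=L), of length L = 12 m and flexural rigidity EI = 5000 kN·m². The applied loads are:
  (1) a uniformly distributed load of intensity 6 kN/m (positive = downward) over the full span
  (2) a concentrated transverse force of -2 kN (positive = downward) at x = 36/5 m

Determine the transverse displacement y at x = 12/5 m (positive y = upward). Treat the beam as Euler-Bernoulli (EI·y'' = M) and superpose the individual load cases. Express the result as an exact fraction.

Load 1 — uniform load w=6 kN/m over full span:
  y_1 = -wx²(L-x)²/(24EI) = -6·(12/5)²·(12-(12/5))²/(24·5000) = -10368/390625 m
Load 2 — point force P=-2 kN at a=36/5 m (b=L-a=24/5):
  y_2 = -Pb²x²(3aL-(3a+b)x)/(6L³EI)  [x≤a] = -(-2)·(24/5)²·(12/5)²·(3·(36/5)·12-(3·(36/5)+(24/5))·(12/5))/(6·12³·5000) = 9792/9765625 m
Superposition: y = Σ y_i = -249408/9765625 m ≈ -0.025539 m

y(12/5) = -249408/9765625 m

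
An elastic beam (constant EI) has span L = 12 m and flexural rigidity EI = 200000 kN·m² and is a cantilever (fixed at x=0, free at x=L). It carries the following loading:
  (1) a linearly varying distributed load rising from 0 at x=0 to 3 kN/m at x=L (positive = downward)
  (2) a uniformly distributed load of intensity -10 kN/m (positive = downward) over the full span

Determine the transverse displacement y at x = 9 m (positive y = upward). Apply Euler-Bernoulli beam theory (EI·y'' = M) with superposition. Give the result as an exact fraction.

y(9) = 2167317/32000000 m

Load 1 — triangular load w₀=3 kN/m (0→w₀ over full span):
  y_1 = (w₀Lx³/12-w₀L²x²/6-w₀x⁵/(120L))/EI = (3·12·9³/12-3·12²·9²/6-3·9⁵/(120·12))/200000 = -602883/32000000 m
Load 2 — uniform load w=-10 kN/m over full span:
  y_2 = -wx²(x²-4Lx+6L²)/(24EI) = -(-10)·9²·(9²-4·12·9+6·12²)/(24·200000) = 13851/160000 m
Superposition: y = Σ y_i = 2167317/32000000 m ≈ 0.067729 m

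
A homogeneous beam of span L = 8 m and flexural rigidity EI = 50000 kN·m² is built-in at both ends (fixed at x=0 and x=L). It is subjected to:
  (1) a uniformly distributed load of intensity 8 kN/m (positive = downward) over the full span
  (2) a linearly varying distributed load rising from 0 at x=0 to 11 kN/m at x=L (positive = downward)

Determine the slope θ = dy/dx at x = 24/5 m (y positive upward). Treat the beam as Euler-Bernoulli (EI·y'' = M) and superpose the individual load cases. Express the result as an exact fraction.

Load 1 — uniform load w=8 kN/m over full span:
  θ_1 = -wx(L-x)(L-2x)/(12EI) = -8·(24/5)·(8-(24/5))·(8-2·(24/5))/(12·50000) = 128/390625 rad
Load 2 — triangular load w₀=11 kN/m (0→w₀ over full span):
  θ_2 = -w₀(2x(L-x)(L-2x)(x+2L)+x²(L-x)²)/(120LEI) = -11·(2·(24/5)·(8-(24/5))·(8-2·(24/5))·((24/5)+2·8)+(24/5)²·(8-(24/5))²)/(120·8·50000) = 352/1953125 rad
Superposition: θ = Σ θ_i = 992/1953125 rad ≈ 0.000508 rad

θ(24/5) = 992/1953125 rad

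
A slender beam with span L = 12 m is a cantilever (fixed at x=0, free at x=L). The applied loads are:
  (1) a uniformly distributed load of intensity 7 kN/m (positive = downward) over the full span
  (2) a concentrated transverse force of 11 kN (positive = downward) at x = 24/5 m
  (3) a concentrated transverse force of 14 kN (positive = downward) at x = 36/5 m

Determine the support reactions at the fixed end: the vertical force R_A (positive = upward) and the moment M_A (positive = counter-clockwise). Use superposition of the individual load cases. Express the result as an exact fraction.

Load 1 — uniform load w=7 kN/m over full span:
  R_A = wL = 7·12 = 84 kN
  M_A = wL²/2 = 7·12²/2 = 504 kN·m
Load 2 — point force P=11 kN at a=24/5 m (b=L-a=36/5):
  R_A = P = 11 kN
  M_A = Pa = 11·(24/5) = 264/5 kN·m
Load 3 — point force P=14 kN at a=36/5 m (b=L-a=24/5):
  R_A = P = 14 kN
  M_A = Pa = 14·(36/5) = 504/5 kN·m
Superposition: R_A = 109 kN, M_A = 3288/5 kN·m

R_A = 109 kN, M_A = 3288/5 kN·m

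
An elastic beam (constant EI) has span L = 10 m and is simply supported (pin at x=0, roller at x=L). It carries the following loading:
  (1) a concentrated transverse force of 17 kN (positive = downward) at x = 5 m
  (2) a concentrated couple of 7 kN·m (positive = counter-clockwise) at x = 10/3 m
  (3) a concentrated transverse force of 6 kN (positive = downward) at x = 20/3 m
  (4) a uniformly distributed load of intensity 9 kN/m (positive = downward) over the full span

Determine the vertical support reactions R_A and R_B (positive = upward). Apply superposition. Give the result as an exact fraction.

R_A = 281/5 kN, R_B = 284/5 kN

Load 1 — point force P=17 kN at a=5 m (b=L-a=5):
  R_A = Pb/L = 17·5/10 = 17/2 kN
  R_B = Pa/L = 17·5/10 = 17/2 kN
Load 2 — applied couple M₀=7 kN·m at a=10/3 m (b=L-a=20/3):
  R_A = M₀/L = 7/10 kN
  R_B = -M₀/L = -7/10 kN
Load 3 — point force P=6 kN at a=20/3 m (b=L-a=10/3):
  R_A = Pb/L = 6·(10/3)/10 = 2 kN
  R_B = Pa/L = 6·(20/3)/10 = 4 kN
Load 4 — uniform load w=9 kN/m over full span:
  R_A = wL/2 = 9·10/2 = 45 kN
  R_B = wL/2 = 9·10/2 = 45 kN
Superposition: R_A = 281/5 kN, R_B = 284/5 kN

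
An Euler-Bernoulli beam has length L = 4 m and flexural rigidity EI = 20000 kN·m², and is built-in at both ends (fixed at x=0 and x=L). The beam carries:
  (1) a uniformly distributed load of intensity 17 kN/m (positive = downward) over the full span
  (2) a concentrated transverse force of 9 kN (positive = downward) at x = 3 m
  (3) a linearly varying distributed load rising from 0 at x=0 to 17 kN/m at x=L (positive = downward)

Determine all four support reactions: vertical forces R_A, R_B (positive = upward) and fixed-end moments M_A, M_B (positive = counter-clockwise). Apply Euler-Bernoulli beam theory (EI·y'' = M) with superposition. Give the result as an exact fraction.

R_A = 7297/160 kN, M_A = 8021/240 kN·m, R_B = 10463/160 kN, M_B = -9919/240 kN·m

Load 1 — uniform load w=17 kN/m over full span:
  R_A = wL/2 = 17·4/2 = 34 kN
  M_A = wL²/12 = 17·4²/12 = 68/3 kN·m
  R_B = wL/2 = 17·4/2 = 34 kN
  M_B = -wL²/12 = -17·4²/12 = -68/3 kN·m
Load 2 — point force P=9 kN at a=3 m (b=L-a=1):
  R_A = Pb²(3a+b)/L³ = 9·1²·(3·3+1)/4³ = 45/32 kN
  M_A = Pab²/L² = 9·3·1²/4² = 27/16 kN·m
  R_B = Pa²(a+3b)/L³ = 9·3²·(3+3·1)/4³ = 243/32 kN
  M_B = -Pa²b/L² = -9·3²·1/4² = -81/16 kN·m
Load 3 — triangular load w₀=17 kN/m (0→w₀ over full span):
  R_A = 3w₀L/20 = 3·17·4/20 = 51/5 kN
  M_A = w₀L²/30 = 17·4²/30 = 136/15 kN·m
  R_B = 7w₀L/20 = 7·17·4/20 = 119/5 kN
  M_B = -w₀L²/20 = -17·4²/20 = -68/5 kN·m
Superposition: R_A = 7297/160 kN, M_A = 8021/240 kN·m, R_B = 10463/160 kN, M_B = -9919/240 kN·m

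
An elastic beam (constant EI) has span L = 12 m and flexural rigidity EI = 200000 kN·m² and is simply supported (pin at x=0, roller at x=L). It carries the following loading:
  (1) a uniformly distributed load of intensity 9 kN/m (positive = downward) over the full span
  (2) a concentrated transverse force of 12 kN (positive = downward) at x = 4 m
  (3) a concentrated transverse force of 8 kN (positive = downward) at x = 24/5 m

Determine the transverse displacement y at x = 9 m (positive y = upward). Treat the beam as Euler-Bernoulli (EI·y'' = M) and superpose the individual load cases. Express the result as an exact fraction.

y(9) = -2148511/200000000 m

Load 1 — uniform load w=9 kN/m over full span:
  y_1 = -wx(L³-2Lx²+x³)/(24EI) = -9·9·(12³-2·12·9²+9³)/(24·200000) = -13851/1600000 m
Load 2 — point force P=12 kN at a=4 m (b=L-a=8):
  y_2 = -Pa(L-x)(2Lx-a²-x²)/(6LEI)  [x>a] = -12·4·(12-9)·(2·12·9-4²-9²)/(6·12·200000) = -119/100000 m
Load 3 — point force P=8 kN at a=24/5 m (b=L-a=36/5):
  y_3 = -Pa(L-x)(2Lx-a²-x²)/(6LEI)  [x>a] = -8·(24/5)·(12-9)·(2·12·9-(24/5)²-9²)/(6·12·200000) = -2799/3125000 m
Superposition: y = Σ y_i = -2148511/200000000 m ≈ -0.010743 m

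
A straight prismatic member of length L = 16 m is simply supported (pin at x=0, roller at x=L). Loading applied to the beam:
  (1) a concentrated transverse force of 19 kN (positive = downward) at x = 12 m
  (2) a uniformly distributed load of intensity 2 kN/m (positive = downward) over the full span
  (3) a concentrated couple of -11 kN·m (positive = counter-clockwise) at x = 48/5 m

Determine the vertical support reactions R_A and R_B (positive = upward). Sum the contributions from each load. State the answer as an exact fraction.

R_A = 321/16 kN, R_B = 495/16 kN

Load 1 — point force P=19 kN at a=12 m (b=L-a=4):
  R_A = Pb/L = 19·4/16 = 19/4 kN
  R_B = Pa/L = 19·12/16 = 57/4 kN
Load 2 — uniform load w=2 kN/m over full span:
  R_A = wL/2 = 2·16/2 = 16 kN
  R_B = wL/2 = 2·16/2 = 16 kN
Load 3 — applied couple M₀=-11 kN·m at a=48/5 m (b=L-a=32/5):
  R_A = M₀/L = (-11)/16 = -11/16 kN
  R_B = -M₀/L = -(-11)/16 = 11/16 kN
Superposition: R_A = 321/16 kN, R_B = 495/16 kN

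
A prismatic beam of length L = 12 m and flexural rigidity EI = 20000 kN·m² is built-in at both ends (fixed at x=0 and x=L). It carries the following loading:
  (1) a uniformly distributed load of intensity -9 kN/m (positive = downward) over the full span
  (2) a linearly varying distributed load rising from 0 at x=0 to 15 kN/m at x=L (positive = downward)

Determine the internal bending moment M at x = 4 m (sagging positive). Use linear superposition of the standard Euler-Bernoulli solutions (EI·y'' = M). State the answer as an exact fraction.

Load 1 — uniform load w=-9 kN/m over full span:
  M_1 = wLx/2 - wL²/12 - wx²/2 = (-9)·12·4/2 - (-9)·12²/12 - (-9)·4²/2 = -36 kN·m
Load 2 — triangular load w₀=15 kN/m (0→w₀ over full span):
  M_2 = 3w₀Lx/20 - w₀L²/30 - w₀x³/(6L) = 3·15·12·4/20 - 15·12²/30 - 15·4³/(6·12) = 68/3 kN·m
Superposition: M = Σ M_i = -40/3 kN·m ≈ -13.333333 kN·m

M(4) = -40/3 kN·m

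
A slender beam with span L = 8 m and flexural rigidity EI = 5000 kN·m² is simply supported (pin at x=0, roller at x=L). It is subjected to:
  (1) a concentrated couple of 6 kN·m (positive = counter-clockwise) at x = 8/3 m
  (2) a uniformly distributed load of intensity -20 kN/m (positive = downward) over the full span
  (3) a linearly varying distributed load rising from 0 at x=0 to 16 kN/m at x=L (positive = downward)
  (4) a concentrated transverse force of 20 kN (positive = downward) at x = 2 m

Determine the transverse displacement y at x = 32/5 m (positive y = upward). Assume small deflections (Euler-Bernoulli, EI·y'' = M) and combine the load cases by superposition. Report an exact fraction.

y(32/5) = 1749674/29296875 m

Load 1 — applied couple M₀=6 kN·m at a=8/3 m (b=L-a=16/3):
  y_1 = (M₀x³/(6L)-M₀(x-a)²/2+C₁x)/EI  [x>a] with C₁=M₀(3b²-L²)/(6L)=8/3 = (6·(32/5)³/(6·8)-6·((32/5)-(8/3))²/2+(8/3)·(32/5))/5000 = 376/234375 m
Load 2 — uniform load w=-20 kN/m over full span:
  y_2 = -wx(L³-2Lx²+x³)/(24EI) = -(-20)·(32/5)·(8³-2·8·(32/5)²+(32/5)³)/(24·5000) = 29696/234375 m
Load 3 — triangular load w₀=16 kN/m (0→w₀ over full span):
  y_3 = -w₀x(7L⁴-10L²x²+3x⁴)/(360LEI) = -16·(32/5)·(7·8⁴-10·8²·(32/5)²+3·(32/5)⁴)/(360·8·5000) = -520192/9765625 m
Load 4 — point force P=20 kN at a=2 m (b=L-a=6):
  y_4 = -Pa(L-x)(2Lx-a²-x²)/(6LEI)  [x>a] = -20·2·(8-(32/5))·(2·8·(32/5)-2²-(32/5)²)/(6·8·5000) = -718/46875 m
Superposition: y = Σ y_i = 1749674/29296875 m ≈ 0.059722 m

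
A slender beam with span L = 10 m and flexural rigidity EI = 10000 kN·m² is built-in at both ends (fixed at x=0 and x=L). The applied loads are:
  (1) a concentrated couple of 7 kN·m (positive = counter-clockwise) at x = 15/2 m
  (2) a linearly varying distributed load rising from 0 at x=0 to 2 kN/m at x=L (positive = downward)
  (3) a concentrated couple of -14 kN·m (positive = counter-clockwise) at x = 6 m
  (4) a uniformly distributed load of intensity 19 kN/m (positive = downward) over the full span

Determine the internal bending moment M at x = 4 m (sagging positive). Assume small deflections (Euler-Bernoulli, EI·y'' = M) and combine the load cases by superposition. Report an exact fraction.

M(4) = 421471/6000 kN·m

Load 1 — applied couple M₀=7 kN·m at a=15/2 m (b=L-a=5/2):
  M_1 = R_Ax - M_A  [x≤a] with R_A=63/80, M_A=35/16 = (63/80)·4 - (35/16) = 77/80 kN·m
Load 2 — triangular load w₀=2 kN/m (0→w₀ over full span):
  M_2 = 3w₀Lx/20 - w₀L²/30 - w₀x³/(6L) = 3·2·10·4/20 - 2·10²/30 - 2·4³/(6·10) = 16/5 kN·m
Load 3 — applied couple M₀=-14 kN·m at a=6 m (b=L-a=4):
  M_3 = R_Ax - M_A  [x≤a] with R_A=-252/125, M_A=-112/25 = (-252/125)·4 - (-112/25) = -448/125 kN·m
Load 4 — uniform load w=19 kN/m over full span:
  M_4 = wLx/2 - wL²/12 - wx²/2 = 19·10·4/2 - 19·10²/12 - 19·4²/2 = 209/3 kN·m
Superposition: M = Σ M_i = 421471/6000 kN·m ≈ 70.245167 kN·m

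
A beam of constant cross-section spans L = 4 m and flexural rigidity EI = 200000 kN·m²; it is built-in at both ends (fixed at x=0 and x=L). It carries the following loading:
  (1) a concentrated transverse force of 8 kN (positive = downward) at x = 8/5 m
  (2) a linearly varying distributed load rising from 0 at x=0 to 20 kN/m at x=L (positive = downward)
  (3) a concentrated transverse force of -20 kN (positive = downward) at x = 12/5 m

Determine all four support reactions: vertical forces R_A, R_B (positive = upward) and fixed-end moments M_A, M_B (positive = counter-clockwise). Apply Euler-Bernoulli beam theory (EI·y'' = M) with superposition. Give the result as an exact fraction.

R_A = 1268/125 kN, M_A = 2848/375 kN·m, R_B = 2232/125 kN, M_B = -944/125 kN·m

Load 1 — point force P=8 kN at a=8/5 m (b=L-a=12/5):
  R_A = Pb²(3a+b)/L³ = 8·(12/5)²·(3·(8/5)+(12/5))/4³ = 648/125 kN
  M_A = Pab²/L² = 8·(8/5)·(12/5)²/4² = 576/125 kN·m
  R_B = Pa²(a+3b)/L³ = 8·(8/5)²·((8/5)+3·(12/5))/4³ = 352/125 kN
  M_B = -Pa²b/L² = -8·(8/5)²·(12/5)/4² = -384/125 kN·m
Load 2 — triangular load w₀=20 kN/m (0→w₀ over full span):
  R_A = 3w₀L/20 = 3·20·4/20 = 12 kN
  M_A = w₀L²/30 = 20·4²/30 = 32/3 kN·m
  R_B = 7w₀L/20 = 7·20·4/20 = 28 kN
  M_B = -w₀L²/20 = -20·4²/20 = -16 kN·m
Load 3 — point force P=-20 kN at a=12/5 m (b=L-a=8/5):
  R_A = Pb²(3a+b)/L³ = (-20)·(8/5)²·(3·(12/5)+(8/5))/4³ = -176/25 kN
  M_A = Pab²/L² = (-20)·(12/5)·(8/5)²/4² = -192/25 kN·m
  R_B = Pa²(a+3b)/L³ = (-20)·(12/5)²·((12/5)+3·(8/5))/4³ = -324/25 kN
  M_B = -Pa²b/L² = -(-20)·(12/5)²·(8/5)/4² = 288/25 kN·m
Superposition: R_A = 1268/125 kN, M_A = 2848/375 kN·m, R_B = 2232/125 kN, M_B = -944/125 kN·m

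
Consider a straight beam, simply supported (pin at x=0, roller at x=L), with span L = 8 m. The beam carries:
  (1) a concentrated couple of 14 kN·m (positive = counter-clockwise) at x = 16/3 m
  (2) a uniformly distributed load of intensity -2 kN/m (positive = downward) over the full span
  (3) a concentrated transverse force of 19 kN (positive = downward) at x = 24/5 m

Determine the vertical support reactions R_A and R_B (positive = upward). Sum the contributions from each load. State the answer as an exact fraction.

Load 1 — applied couple M₀=14 kN·m at a=16/3 m (b=L-a=8/3):
  R_A = M₀/L = 14/8 = 7/4 kN
  R_B = -M₀/L = -14/8 = -7/4 kN
Load 2 — uniform load w=-2 kN/m over full span:
  R_A = wL/2 = (-2)·8/2 = -8 kN
  R_B = wL/2 = (-2)·8/2 = -8 kN
Load 3 — point force P=19 kN at a=24/5 m (b=L-a=16/5):
  R_A = Pb/L = 19·(16/5)/8 = 38/5 kN
  R_B = Pa/L = 19·(24/5)/8 = 57/5 kN
Superposition: R_A = 27/20 kN, R_B = 33/20 kN

R_A = 27/20 kN, R_B = 33/20 kN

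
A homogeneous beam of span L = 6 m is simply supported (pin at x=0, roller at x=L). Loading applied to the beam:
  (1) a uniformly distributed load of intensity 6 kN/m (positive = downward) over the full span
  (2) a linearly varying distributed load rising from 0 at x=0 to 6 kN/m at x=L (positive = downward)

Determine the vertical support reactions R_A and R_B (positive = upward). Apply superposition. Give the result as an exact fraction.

Load 1 — uniform load w=6 kN/m over full span:
  R_A = wL/2 = 6·6/2 = 18 kN
  R_B = wL/2 = 6·6/2 = 18 kN
Load 2 — triangular load w₀=6 kN/m (0→w₀ over full span):
  R_A = w₀L/6 = 6·6/6 = 6 kN
  R_B = w₀L/3 = 6·6/3 = 12 kN
Superposition: R_A = 24 kN, R_B = 30 kN

R_A = 24 kN, R_B = 30 kN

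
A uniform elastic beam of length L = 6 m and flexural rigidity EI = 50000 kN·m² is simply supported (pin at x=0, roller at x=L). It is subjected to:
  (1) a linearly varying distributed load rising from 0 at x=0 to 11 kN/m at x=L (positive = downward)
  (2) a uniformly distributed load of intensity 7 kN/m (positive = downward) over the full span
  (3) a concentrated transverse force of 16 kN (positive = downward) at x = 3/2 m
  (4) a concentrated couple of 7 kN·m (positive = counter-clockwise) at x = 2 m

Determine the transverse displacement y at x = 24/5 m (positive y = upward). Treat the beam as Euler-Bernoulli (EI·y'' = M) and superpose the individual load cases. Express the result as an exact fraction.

y(24/5) = -2323081/781250000 m

Load 1 — triangular load w₀=11 kN/m (0→w₀ over full span):
  y_1 = -w₀x(7L⁴-10L²x²+3x⁴)/(360LEI) = -11·(24/5)·(7·6⁴-10·6²·(24/5)²+3·(24/5)⁴)/(360·6·50000) = -113157/97656250 m
Load 2 — uniform load w=7 kN/m over full span:
  y_2 = -wx(L³-2Lx²+x³)/(24EI) = -7·(24/5)·(6³-2·6·(24/5)²+(24/5)³)/(24·50000) = -5481/3906250 m
Load 3 — point force P=16 kN at a=3/2 m (b=L-a=9/2):
  y_3 = -Pa(L-x)(2Lx-a²-x²)/(6LEI)  [x>a] = -16·(3/2)·(6-(24/5))·(2·6·(24/5)-(3/2)²-(24/5)²)/(6·6·50000) = -3231/6250000 m
Load 4 — applied couple M₀=7 kN·m at a=2 m (b=L-a=4):
  y_4 = (M₀x³/(6L)-M₀(x-a)²/2+C₁x)/EI  [x>a] with C₁=M₀(3b²-L²)/(6L)=7/3 = (7·(24/5)³/(6·6)-7·((24/5)-2)²/2+(7/3)·(24/5))/50000 = 329/3125000 m
Superposition: y = Σ y_i = -2323081/781250000 m ≈ -0.002974 m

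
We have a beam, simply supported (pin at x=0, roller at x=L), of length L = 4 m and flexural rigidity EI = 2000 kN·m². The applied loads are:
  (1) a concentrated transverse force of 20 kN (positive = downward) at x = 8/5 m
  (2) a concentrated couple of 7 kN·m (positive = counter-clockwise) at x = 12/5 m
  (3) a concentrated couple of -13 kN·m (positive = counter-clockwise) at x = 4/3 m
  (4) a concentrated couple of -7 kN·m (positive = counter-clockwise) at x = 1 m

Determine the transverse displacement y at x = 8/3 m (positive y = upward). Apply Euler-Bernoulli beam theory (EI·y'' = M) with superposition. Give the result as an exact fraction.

y(8/3) = -44153/2700000 m

Load 1 — point force P=20 kN at a=8/5 m (b=L-a=12/5):
  y_1 = -Pa(L-x)(2Lx-a²-x²)/(6LEI)  [x>a] = -20·(8/5)·(4-(8/3))·(2·4·(8/3)-(8/5)²-(8/3)²)/(6·4·2000) = -2624/253125 m
Load 2 — applied couple M₀=7 kN·m at a=12/5 m (b=L-a=8/5):
  y_2 = (M₀x³/(6L)-M₀(x-a)²/2+C₁x)/EI  [x>a] with C₁=M₀(3b²-L²)/(6L)=-182/75 = (7·(8/3)³/(6·4)-7·((8/3)-(12/5))²/2+(-182/75)·(8/3))/2000 = -301/506250 m
Load 3 — applied couple M₀=-13 kN·m at a=4/3 m (b=L-a=8/3):
  y_3 = (M₀x³/(6L)-M₀(x-a)²/2+C₁x)/EI  [x>a] with C₁=M₀(3b²-L²)/(6L)=-26/9 = ((-13)·(8/3)³/(6·4)-(-13)·((8/3)-(4/3))²/2+(-26/9)·(8/3))/2000 = -13/4050 m
Load 4 — applied couple M₀=-7 kN·m at a=1 m (b=L-a=3):
  y_4 = (M₀x³/(6L)-M₀(x-a)²/2+C₁x)/EI  [x>a] with C₁=M₀(3b²-L²)/(6L)=-77/24 = ((-7)·(8/3)³/(6·4)-(-7)·((8/3)-1)²/2+(-77/24)·(8/3))/2000 = -707/324000 m
Superposition: y = Σ y_i = -44153/2700000 m ≈ -0.016353 m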